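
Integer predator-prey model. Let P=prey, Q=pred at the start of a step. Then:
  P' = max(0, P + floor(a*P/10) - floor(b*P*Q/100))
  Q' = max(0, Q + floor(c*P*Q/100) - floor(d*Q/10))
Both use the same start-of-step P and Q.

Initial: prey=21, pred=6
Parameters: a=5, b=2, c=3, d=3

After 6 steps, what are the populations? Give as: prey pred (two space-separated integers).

Answer: 0 161

Derivation:
Step 1: prey: 21+10-2=29; pred: 6+3-1=8
Step 2: prey: 29+14-4=39; pred: 8+6-2=12
Step 3: prey: 39+19-9=49; pred: 12+14-3=23
Step 4: prey: 49+24-22=51; pred: 23+33-6=50
Step 5: prey: 51+25-51=25; pred: 50+76-15=111
Step 6: prey: 25+12-55=0; pred: 111+83-33=161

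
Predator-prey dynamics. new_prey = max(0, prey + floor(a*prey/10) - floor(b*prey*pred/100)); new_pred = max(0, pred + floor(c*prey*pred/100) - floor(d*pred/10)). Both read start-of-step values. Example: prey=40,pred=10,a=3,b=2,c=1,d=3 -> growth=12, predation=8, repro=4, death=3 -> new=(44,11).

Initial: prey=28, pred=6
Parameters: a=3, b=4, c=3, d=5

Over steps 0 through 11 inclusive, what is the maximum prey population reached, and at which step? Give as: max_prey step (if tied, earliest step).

Step 1: prey: 28+8-6=30; pred: 6+5-3=8
Step 2: prey: 30+9-9=30; pred: 8+7-4=11
Step 3: prey: 30+9-13=26; pred: 11+9-5=15
Step 4: prey: 26+7-15=18; pred: 15+11-7=19
Step 5: prey: 18+5-13=10; pred: 19+10-9=20
Step 6: prey: 10+3-8=5; pred: 20+6-10=16
Step 7: prey: 5+1-3=3; pred: 16+2-8=10
Step 8: prey: 3+0-1=2; pred: 10+0-5=5
Step 9: prey: 2+0-0=2; pred: 5+0-2=3
Step 10: prey: 2+0-0=2; pred: 3+0-1=2
Step 11: prey: 2+0-0=2; pred: 2+0-1=1
Max prey = 30 at step 1

Answer: 30 1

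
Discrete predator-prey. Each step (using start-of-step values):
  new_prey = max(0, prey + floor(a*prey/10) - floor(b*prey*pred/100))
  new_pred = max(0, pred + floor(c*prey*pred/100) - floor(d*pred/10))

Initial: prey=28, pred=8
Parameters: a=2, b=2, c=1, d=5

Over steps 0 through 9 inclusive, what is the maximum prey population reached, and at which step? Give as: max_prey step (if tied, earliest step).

Step 1: prey: 28+5-4=29; pred: 8+2-4=6
Step 2: prey: 29+5-3=31; pred: 6+1-3=4
Step 3: prey: 31+6-2=35; pred: 4+1-2=3
Step 4: prey: 35+7-2=40; pred: 3+1-1=3
Step 5: prey: 40+8-2=46; pred: 3+1-1=3
Step 6: prey: 46+9-2=53; pred: 3+1-1=3
Step 7: prey: 53+10-3=60; pred: 3+1-1=3
Step 8: prey: 60+12-3=69; pred: 3+1-1=3
Step 9: prey: 69+13-4=78; pred: 3+2-1=4
Max prey = 78 at step 9

Answer: 78 9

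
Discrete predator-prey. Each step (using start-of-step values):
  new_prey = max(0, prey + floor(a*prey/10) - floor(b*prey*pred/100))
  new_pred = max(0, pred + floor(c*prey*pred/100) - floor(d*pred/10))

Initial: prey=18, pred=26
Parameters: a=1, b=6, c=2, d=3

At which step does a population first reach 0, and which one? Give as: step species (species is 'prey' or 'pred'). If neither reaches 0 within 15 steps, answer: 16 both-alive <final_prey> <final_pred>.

Step 1: prey: 18+1-28=0; pred: 26+9-7=28
First extinction: prey at step 1

Answer: 1 prey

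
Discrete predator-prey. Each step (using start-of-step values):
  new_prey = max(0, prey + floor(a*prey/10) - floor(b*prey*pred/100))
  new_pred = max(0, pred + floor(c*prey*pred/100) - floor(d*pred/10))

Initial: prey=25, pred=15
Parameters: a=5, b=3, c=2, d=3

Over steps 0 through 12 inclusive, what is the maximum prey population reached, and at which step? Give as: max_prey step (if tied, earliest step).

Answer: 26 1

Derivation:
Step 1: prey: 25+12-11=26; pred: 15+7-4=18
Step 2: prey: 26+13-14=25; pred: 18+9-5=22
Step 3: prey: 25+12-16=21; pred: 22+11-6=27
Step 4: prey: 21+10-17=14; pred: 27+11-8=30
Step 5: prey: 14+7-12=9; pred: 30+8-9=29
Step 6: prey: 9+4-7=6; pred: 29+5-8=26
Step 7: prey: 6+3-4=5; pred: 26+3-7=22
Step 8: prey: 5+2-3=4; pred: 22+2-6=18
Step 9: prey: 4+2-2=4; pred: 18+1-5=14
Step 10: prey: 4+2-1=5; pred: 14+1-4=11
Step 11: prey: 5+2-1=6; pred: 11+1-3=9
Step 12: prey: 6+3-1=8; pred: 9+1-2=8
Max prey = 26 at step 1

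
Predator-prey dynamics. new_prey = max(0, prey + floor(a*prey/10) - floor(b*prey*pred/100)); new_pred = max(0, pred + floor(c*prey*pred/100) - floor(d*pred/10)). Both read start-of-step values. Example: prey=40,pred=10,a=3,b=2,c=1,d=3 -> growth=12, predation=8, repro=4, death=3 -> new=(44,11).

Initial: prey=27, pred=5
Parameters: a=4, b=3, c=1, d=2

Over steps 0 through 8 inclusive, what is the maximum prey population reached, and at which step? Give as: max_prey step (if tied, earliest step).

Step 1: prey: 27+10-4=33; pred: 5+1-1=5
Step 2: prey: 33+13-4=42; pred: 5+1-1=5
Step 3: prey: 42+16-6=52; pred: 5+2-1=6
Step 4: prey: 52+20-9=63; pred: 6+3-1=8
Step 5: prey: 63+25-15=73; pred: 8+5-1=12
Step 6: prey: 73+29-26=76; pred: 12+8-2=18
Step 7: prey: 76+30-41=65; pred: 18+13-3=28
Step 8: prey: 65+26-54=37; pred: 28+18-5=41
Max prey = 76 at step 6

Answer: 76 6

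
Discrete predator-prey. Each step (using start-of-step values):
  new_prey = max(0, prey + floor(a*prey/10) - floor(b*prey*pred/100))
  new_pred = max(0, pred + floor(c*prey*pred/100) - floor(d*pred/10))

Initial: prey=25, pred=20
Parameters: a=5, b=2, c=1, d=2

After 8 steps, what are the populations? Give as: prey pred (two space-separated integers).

Step 1: prey: 25+12-10=27; pred: 20+5-4=21
Step 2: prey: 27+13-11=29; pred: 21+5-4=22
Step 3: prey: 29+14-12=31; pred: 22+6-4=24
Step 4: prey: 31+15-14=32; pred: 24+7-4=27
Step 5: prey: 32+16-17=31; pred: 27+8-5=30
Step 6: prey: 31+15-18=28; pred: 30+9-6=33
Step 7: prey: 28+14-18=24; pred: 33+9-6=36
Step 8: prey: 24+12-17=19; pred: 36+8-7=37

Answer: 19 37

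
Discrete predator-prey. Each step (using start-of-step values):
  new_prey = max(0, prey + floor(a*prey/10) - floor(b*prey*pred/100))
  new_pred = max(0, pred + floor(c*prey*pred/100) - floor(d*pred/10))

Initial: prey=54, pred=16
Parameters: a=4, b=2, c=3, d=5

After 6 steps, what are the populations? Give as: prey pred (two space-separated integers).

Step 1: prey: 54+21-17=58; pred: 16+25-8=33
Step 2: prey: 58+23-38=43; pred: 33+57-16=74
Step 3: prey: 43+17-63=0; pred: 74+95-37=132
Step 4: prey: 0+0-0=0; pred: 132+0-66=66
Step 5: prey: 0+0-0=0; pred: 66+0-33=33
Step 6: prey: 0+0-0=0; pred: 33+0-16=17

Answer: 0 17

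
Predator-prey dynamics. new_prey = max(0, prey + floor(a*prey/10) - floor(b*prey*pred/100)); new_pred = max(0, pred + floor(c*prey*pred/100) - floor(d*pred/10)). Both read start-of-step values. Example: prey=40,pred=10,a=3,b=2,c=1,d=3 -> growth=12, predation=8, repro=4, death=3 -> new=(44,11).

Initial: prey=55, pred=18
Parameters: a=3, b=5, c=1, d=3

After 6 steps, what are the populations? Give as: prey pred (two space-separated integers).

Step 1: prey: 55+16-49=22; pred: 18+9-5=22
Step 2: prey: 22+6-24=4; pred: 22+4-6=20
Step 3: prey: 4+1-4=1; pred: 20+0-6=14
Step 4: prey: 1+0-0=1; pred: 14+0-4=10
Step 5: prey: 1+0-0=1; pred: 10+0-3=7
Step 6: prey: 1+0-0=1; pred: 7+0-2=5

Answer: 1 5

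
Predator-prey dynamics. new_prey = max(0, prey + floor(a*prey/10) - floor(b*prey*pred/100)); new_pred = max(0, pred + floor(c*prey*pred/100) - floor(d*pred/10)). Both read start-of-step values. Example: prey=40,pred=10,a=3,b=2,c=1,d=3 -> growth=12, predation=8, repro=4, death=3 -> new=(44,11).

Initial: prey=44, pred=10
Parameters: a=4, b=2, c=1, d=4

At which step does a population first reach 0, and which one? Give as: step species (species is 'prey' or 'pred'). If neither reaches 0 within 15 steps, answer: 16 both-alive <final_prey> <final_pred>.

Step 1: prey: 44+17-8=53; pred: 10+4-4=10
Step 2: prey: 53+21-10=64; pred: 10+5-4=11
Step 3: prey: 64+25-14=75; pred: 11+7-4=14
Step 4: prey: 75+30-21=84; pred: 14+10-5=19
Step 5: prey: 84+33-31=86; pred: 19+15-7=27
Step 6: prey: 86+34-46=74; pred: 27+23-10=40
Step 7: prey: 74+29-59=44; pred: 40+29-16=53
Step 8: prey: 44+17-46=15; pred: 53+23-21=55
Step 9: prey: 15+6-16=5; pred: 55+8-22=41
Step 10: prey: 5+2-4=3; pred: 41+2-16=27
Step 11: prey: 3+1-1=3; pred: 27+0-10=17
Step 12: prey: 3+1-1=3; pred: 17+0-6=11
Step 13: prey: 3+1-0=4; pred: 11+0-4=7
Step 14: prey: 4+1-0=5; pred: 7+0-2=5
Step 15: prey: 5+2-0=7; pred: 5+0-2=3
No extinction within 15 steps

Answer: 16 both-alive 7 3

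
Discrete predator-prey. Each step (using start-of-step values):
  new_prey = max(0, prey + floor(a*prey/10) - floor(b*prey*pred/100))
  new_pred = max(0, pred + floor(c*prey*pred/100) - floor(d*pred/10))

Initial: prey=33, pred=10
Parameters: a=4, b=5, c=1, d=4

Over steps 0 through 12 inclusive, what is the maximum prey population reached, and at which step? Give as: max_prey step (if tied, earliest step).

Answer: 45 12

Derivation:
Step 1: prey: 33+13-16=30; pred: 10+3-4=9
Step 2: prey: 30+12-13=29; pred: 9+2-3=8
Step 3: prey: 29+11-11=29; pred: 8+2-3=7
Step 4: prey: 29+11-10=30; pred: 7+2-2=7
Step 5: prey: 30+12-10=32; pred: 7+2-2=7
Step 6: prey: 32+12-11=33; pred: 7+2-2=7
Step 7: prey: 33+13-11=35; pred: 7+2-2=7
Step 8: prey: 35+14-12=37; pred: 7+2-2=7
Step 9: prey: 37+14-12=39; pred: 7+2-2=7
Step 10: prey: 39+15-13=41; pred: 7+2-2=7
Step 11: prey: 41+16-14=43; pred: 7+2-2=7
Step 12: prey: 43+17-15=45; pred: 7+3-2=8
Max prey = 45 at step 12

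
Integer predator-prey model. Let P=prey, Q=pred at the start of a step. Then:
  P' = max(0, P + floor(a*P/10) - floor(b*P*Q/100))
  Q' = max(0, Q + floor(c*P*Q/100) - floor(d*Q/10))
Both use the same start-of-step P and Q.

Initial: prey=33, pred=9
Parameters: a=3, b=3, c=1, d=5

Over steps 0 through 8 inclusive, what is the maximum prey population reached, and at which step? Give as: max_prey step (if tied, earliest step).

Step 1: prey: 33+9-8=34; pred: 9+2-4=7
Step 2: prey: 34+10-7=37; pred: 7+2-3=6
Step 3: prey: 37+11-6=42; pred: 6+2-3=5
Step 4: prey: 42+12-6=48; pred: 5+2-2=5
Step 5: prey: 48+14-7=55; pred: 5+2-2=5
Step 6: prey: 55+16-8=63; pred: 5+2-2=5
Step 7: prey: 63+18-9=72; pred: 5+3-2=6
Step 8: prey: 72+21-12=81; pred: 6+4-3=7
Max prey = 81 at step 8

Answer: 81 8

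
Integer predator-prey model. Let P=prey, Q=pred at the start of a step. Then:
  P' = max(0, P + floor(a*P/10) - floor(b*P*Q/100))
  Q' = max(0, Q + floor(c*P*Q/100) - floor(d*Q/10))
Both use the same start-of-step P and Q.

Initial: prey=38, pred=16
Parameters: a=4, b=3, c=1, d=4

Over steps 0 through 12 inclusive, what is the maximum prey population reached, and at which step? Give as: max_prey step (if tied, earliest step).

Step 1: prey: 38+15-18=35; pred: 16+6-6=16
Step 2: prey: 35+14-16=33; pred: 16+5-6=15
Step 3: prey: 33+13-14=32; pred: 15+4-6=13
Step 4: prey: 32+12-12=32; pred: 13+4-5=12
Step 5: prey: 32+12-11=33; pred: 12+3-4=11
Step 6: prey: 33+13-10=36; pred: 11+3-4=10
Step 7: prey: 36+14-10=40; pred: 10+3-4=9
Step 8: prey: 40+16-10=46; pred: 9+3-3=9
Step 9: prey: 46+18-12=52; pred: 9+4-3=10
Step 10: prey: 52+20-15=57; pred: 10+5-4=11
Step 11: prey: 57+22-18=61; pred: 11+6-4=13
Step 12: prey: 61+24-23=62; pred: 13+7-5=15
Max prey = 62 at step 12

Answer: 62 12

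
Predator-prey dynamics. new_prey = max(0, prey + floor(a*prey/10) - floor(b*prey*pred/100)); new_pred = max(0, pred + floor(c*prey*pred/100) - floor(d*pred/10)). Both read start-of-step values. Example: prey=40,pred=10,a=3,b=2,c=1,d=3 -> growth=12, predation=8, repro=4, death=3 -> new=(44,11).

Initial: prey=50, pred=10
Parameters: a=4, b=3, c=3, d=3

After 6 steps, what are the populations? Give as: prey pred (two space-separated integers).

Answer: 0 35

Derivation:
Step 1: prey: 50+20-15=55; pred: 10+15-3=22
Step 2: prey: 55+22-36=41; pred: 22+36-6=52
Step 3: prey: 41+16-63=0; pred: 52+63-15=100
Step 4: prey: 0+0-0=0; pred: 100+0-30=70
Step 5: prey: 0+0-0=0; pred: 70+0-21=49
Step 6: prey: 0+0-0=0; pred: 49+0-14=35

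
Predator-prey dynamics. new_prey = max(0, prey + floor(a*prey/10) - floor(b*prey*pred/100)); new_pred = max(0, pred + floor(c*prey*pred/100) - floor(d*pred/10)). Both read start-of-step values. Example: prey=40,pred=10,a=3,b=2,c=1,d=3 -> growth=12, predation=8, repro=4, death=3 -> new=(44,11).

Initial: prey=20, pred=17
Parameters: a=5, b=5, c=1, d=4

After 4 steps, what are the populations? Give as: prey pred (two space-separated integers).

Step 1: prey: 20+10-17=13; pred: 17+3-6=14
Step 2: prey: 13+6-9=10; pred: 14+1-5=10
Step 3: prey: 10+5-5=10; pred: 10+1-4=7
Step 4: prey: 10+5-3=12; pred: 7+0-2=5

Answer: 12 5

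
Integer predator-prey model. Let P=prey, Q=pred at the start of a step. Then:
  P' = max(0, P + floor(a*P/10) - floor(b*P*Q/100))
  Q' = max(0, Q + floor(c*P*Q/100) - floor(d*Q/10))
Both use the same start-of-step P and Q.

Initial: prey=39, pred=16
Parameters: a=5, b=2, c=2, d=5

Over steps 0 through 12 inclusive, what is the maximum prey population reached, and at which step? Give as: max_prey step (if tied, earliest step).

Answer: 51 2

Derivation:
Step 1: prey: 39+19-12=46; pred: 16+12-8=20
Step 2: prey: 46+23-18=51; pred: 20+18-10=28
Step 3: prey: 51+25-28=48; pred: 28+28-14=42
Step 4: prey: 48+24-40=32; pred: 42+40-21=61
Step 5: prey: 32+16-39=9; pred: 61+39-30=70
Step 6: prey: 9+4-12=1; pred: 70+12-35=47
Step 7: prey: 1+0-0=1; pred: 47+0-23=24
Step 8: prey: 1+0-0=1; pred: 24+0-12=12
Step 9: prey: 1+0-0=1; pred: 12+0-6=6
Step 10: prey: 1+0-0=1; pred: 6+0-3=3
Step 11: prey: 1+0-0=1; pred: 3+0-1=2
Step 12: prey: 1+0-0=1; pred: 2+0-1=1
Max prey = 51 at step 2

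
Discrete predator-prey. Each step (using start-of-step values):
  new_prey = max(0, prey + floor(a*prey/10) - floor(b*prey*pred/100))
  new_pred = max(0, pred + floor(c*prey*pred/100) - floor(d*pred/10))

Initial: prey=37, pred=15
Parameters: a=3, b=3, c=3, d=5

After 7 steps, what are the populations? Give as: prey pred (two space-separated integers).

Step 1: prey: 37+11-16=32; pred: 15+16-7=24
Step 2: prey: 32+9-23=18; pred: 24+23-12=35
Step 3: prey: 18+5-18=5; pred: 35+18-17=36
Step 4: prey: 5+1-5=1; pred: 36+5-18=23
Step 5: prey: 1+0-0=1; pred: 23+0-11=12
Step 6: prey: 1+0-0=1; pred: 12+0-6=6
Step 7: prey: 1+0-0=1; pred: 6+0-3=3

Answer: 1 3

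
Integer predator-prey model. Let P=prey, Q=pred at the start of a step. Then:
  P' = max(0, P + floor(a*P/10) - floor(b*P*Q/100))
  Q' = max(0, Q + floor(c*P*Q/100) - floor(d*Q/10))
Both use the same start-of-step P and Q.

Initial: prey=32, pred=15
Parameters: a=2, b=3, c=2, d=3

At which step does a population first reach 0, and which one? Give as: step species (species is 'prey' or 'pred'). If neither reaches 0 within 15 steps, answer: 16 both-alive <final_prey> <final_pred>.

Step 1: prey: 32+6-14=24; pred: 15+9-4=20
Step 2: prey: 24+4-14=14; pred: 20+9-6=23
Step 3: prey: 14+2-9=7; pred: 23+6-6=23
Step 4: prey: 7+1-4=4; pred: 23+3-6=20
Step 5: prey: 4+0-2=2; pred: 20+1-6=15
Step 6: prey: 2+0-0=2; pred: 15+0-4=11
Step 7: prey: 2+0-0=2; pred: 11+0-3=8
Step 8: prey: 2+0-0=2; pred: 8+0-2=6
Step 9: prey: 2+0-0=2; pred: 6+0-1=5
Step 10: prey: 2+0-0=2; pred: 5+0-1=4
Step 11: prey: 2+0-0=2; pred: 4+0-1=3
Step 12: prey: 2+0-0=2; pred: 3+0-0=3
Steps 13-15: state stable at prey=2, pred=3 (no change)
No extinction within 15 steps

Answer: 16 both-alive 2 3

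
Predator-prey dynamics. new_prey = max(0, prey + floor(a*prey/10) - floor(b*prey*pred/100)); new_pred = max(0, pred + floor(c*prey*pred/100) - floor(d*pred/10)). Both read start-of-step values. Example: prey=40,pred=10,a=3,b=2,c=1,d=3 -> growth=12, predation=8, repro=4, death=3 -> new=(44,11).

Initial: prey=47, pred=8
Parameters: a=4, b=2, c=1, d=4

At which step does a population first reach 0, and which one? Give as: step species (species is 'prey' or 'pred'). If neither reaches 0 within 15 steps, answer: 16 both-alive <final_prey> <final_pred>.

Step 1: prey: 47+18-7=58; pred: 8+3-3=8
Step 2: prey: 58+23-9=72; pred: 8+4-3=9
Step 3: prey: 72+28-12=88; pred: 9+6-3=12
Step 4: prey: 88+35-21=102; pred: 12+10-4=18
Step 5: prey: 102+40-36=106; pred: 18+18-7=29
Step 6: prey: 106+42-61=87; pred: 29+30-11=48
Step 7: prey: 87+34-83=38; pred: 48+41-19=70
Step 8: prey: 38+15-53=0; pred: 70+26-28=68
First extinction: prey at step 8

Answer: 8 prey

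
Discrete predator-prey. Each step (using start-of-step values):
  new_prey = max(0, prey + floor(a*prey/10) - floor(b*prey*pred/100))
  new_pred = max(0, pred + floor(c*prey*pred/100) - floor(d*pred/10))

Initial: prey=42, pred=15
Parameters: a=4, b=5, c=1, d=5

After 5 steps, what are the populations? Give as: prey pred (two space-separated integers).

Step 1: prey: 42+16-31=27; pred: 15+6-7=14
Step 2: prey: 27+10-18=19; pred: 14+3-7=10
Step 3: prey: 19+7-9=17; pred: 10+1-5=6
Step 4: prey: 17+6-5=18; pred: 6+1-3=4
Step 5: prey: 18+7-3=22; pred: 4+0-2=2

Answer: 22 2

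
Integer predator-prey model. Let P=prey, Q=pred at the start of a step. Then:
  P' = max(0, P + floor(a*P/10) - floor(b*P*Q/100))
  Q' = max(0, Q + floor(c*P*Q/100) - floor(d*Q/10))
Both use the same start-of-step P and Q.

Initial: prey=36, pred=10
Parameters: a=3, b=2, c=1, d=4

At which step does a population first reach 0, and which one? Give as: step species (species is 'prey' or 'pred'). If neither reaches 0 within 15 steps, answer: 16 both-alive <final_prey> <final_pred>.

Answer: 16 both-alive 12 13

Derivation:
Step 1: prey: 36+10-7=39; pred: 10+3-4=9
Step 2: prey: 39+11-7=43; pred: 9+3-3=9
Step 3: prey: 43+12-7=48; pred: 9+3-3=9
Step 4: prey: 48+14-8=54; pred: 9+4-3=10
Step 5: prey: 54+16-10=60; pred: 10+5-4=11
Step 6: prey: 60+18-13=65; pred: 11+6-4=13
Step 7: prey: 65+19-16=68; pred: 13+8-5=16
Step 8: prey: 68+20-21=67; pred: 16+10-6=20
Step 9: prey: 67+20-26=61; pred: 20+13-8=25
Step 10: prey: 61+18-30=49; pred: 25+15-10=30
Step 11: prey: 49+14-29=34; pred: 30+14-12=32
Step 12: prey: 34+10-21=23; pred: 32+10-12=30
Step 13: prey: 23+6-13=16; pred: 30+6-12=24
Step 14: prey: 16+4-7=13; pred: 24+3-9=18
Step 15: prey: 13+3-4=12; pred: 18+2-7=13
No extinction within 15 steps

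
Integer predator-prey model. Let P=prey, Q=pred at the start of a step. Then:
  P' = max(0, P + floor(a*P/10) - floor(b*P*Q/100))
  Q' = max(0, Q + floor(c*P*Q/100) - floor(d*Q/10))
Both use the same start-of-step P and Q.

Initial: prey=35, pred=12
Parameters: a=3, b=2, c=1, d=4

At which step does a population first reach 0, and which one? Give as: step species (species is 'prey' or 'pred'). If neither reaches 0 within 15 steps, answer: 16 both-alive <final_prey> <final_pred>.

Step 1: prey: 35+10-8=37; pred: 12+4-4=12
Step 2: prey: 37+11-8=40; pred: 12+4-4=12
Step 3: prey: 40+12-9=43; pred: 12+4-4=12
Step 4: prey: 43+12-10=45; pred: 12+5-4=13
Step 5: prey: 45+13-11=47; pred: 13+5-5=13
Step 6: prey: 47+14-12=49; pred: 13+6-5=14
Step 7: prey: 49+14-13=50; pred: 14+6-5=15
Step 8: prey: 50+15-15=50; pred: 15+7-6=16
Step 9: prey: 50+15-16=49; pred: 16+8-6=18
Step 10: prey: 49+14-17=46; pred: 18+8-7=19
Step 11: prey: 46+13-17=42; pred: 19+8-7=20
Step 12: prey: 42+12-16=38; pred: 20+8-8=20
Step 13: prey: 38+11-15=34; pred: 20+7-8=19
Step 14: prey: 34+10-12=32; pred: 19+6-7=18
Step 15: prey: 32+9-11=30; pred: 18+5-7=16
No extinction within 15 steps

Answer: 16 both-alive 30 16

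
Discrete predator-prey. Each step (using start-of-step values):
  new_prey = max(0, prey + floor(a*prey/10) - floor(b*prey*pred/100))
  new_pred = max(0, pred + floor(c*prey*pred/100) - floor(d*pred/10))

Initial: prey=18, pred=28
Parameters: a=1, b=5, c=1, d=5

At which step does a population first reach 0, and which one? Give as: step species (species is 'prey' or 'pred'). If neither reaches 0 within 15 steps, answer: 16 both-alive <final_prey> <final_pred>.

Answer: 1 prey

Derivation:
Step 1: prey: 18+1-25=0; pred: 28+5-14=19
First extinction: prey at step 1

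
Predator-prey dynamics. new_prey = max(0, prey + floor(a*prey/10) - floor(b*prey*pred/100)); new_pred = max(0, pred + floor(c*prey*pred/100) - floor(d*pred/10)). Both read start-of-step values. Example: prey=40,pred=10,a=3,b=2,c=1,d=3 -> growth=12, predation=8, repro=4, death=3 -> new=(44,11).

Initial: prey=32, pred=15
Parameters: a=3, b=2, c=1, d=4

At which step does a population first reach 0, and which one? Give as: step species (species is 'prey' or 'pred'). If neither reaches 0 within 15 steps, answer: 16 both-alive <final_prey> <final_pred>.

Answer: 16 both-alive 25 28

Derivation:
Step 1: prey: 32+9-9=32; pred: 15+4-6=13
Step 2: prey: 32+9-8=33; pred: 13+4-5=12
Step 3: prey: 33+9-7=35; pred: 12+3-4=11
Step 4: prey: 35+10-7=38; pred: 11+3-4=10
Step 5: prey: 38+11-7=42; pred: 10+3-4=9
Step 6: prey: 42+12-7=47; pred: 9+3-3=9
Step 7: prey: 47+14-8=53; pred: 9+4-3=10
Step 8: prey: 53+15-10=58; pred: 10+5-4=11
Step 9: prey: 58+17-12=63; pred: 11+6-4=13
Step 10: prey: 63+18-16=65; pred: 13+8-5=16
Step 11: prey: 65+19-20=64; pred: 16+10-6=20
Step 12: prey: 64+19-25=58; pred: 20+12-8=24
Step 13: prey: 58+17-27=48; pred: 24+13-9=28
Step 14: prey: 48+14-26=36; pred: 28+13-11=30
Step 15: prey: 36+10-21=25; pred: 30+10-12=28
No extinction within 15 steps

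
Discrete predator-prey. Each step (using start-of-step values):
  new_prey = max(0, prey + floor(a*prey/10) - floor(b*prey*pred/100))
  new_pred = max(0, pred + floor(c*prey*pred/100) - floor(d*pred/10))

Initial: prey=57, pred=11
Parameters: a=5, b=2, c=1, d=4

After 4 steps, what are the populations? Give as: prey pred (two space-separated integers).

Step 1: prey: 57+28-12=73; pred: 11+6-4=13
Step 2: prey: 73+36-18=91; pred: 13+9-5=17
Step 3: prey: 91+45-30=106; pred: 17+15-6=26
Step 4: prey: 106+53-55=104; pred: 26+27-10=43

Answer: 104 43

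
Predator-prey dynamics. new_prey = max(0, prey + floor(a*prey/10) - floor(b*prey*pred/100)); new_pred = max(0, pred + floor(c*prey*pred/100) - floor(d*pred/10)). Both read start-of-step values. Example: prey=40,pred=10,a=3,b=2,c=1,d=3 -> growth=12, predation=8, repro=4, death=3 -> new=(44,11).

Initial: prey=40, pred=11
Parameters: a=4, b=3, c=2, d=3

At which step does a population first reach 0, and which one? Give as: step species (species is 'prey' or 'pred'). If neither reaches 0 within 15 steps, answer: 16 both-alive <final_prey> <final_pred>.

Answer: 5 prey

Derivation:
Step 1: prey: 40+16-13=43; pred: 11+8-3=16
Step 2: prey: 43+17-20=40; pred: 16+13-4=25
Step 3: prey: 40+16-30=26; pred: 25+20-7=38
Step 4: prey: 26+10-29=7; pred: 38+19-11=46
Step 5: prey: 7+2-9=0; pred: 46+6-13=39
First extinction: prey at step 5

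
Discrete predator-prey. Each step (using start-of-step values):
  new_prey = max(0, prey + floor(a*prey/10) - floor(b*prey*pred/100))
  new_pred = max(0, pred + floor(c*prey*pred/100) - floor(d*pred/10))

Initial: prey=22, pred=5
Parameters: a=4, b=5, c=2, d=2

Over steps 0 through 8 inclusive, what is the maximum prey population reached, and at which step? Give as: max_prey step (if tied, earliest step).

Step 1: prey: 22+8-5=25; pred: 5+2-1=6
Step 2: prey: 25+10-7=28; pred: 6+3-1=8
Step 3: prey: 28+11-11=28; pred: 8+4-1=11
Step 4: prey: 28+11-15=24; pred: 11+6-2=15
Step 5: prey: 24+9-18=15; pred: 15+7-3=19
Step 6: prey: 15+6-14=7; pred: 19+5-3=21
Step 7: prey: 7+2-7=2; pred: 21+2-4=19
Step 8: prey: 2+0-1=1; pred: 19+0-3=16
Max prey = 28 at step 2

Answer: 28 2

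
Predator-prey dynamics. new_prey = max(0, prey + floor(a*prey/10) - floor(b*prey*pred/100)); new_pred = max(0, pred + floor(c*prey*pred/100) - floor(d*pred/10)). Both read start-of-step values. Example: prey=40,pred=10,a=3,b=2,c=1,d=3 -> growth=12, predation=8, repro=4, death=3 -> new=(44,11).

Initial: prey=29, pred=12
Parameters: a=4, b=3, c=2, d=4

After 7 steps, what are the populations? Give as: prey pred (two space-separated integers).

Step 1: prey: 29+11-10=30; pred: 12+6-4=14
Step 2: prey: 30+12-12=30; pred: 14+8-5=17
Step 3: prey: 30+12-15=27; pred: 17+10-6=21
Step 4: prey: 27+10-17=20; pred: 21+11-8=24
Step 5: prey: 20+8-14=14; pred: 24+9-9=24
Step 6: prey: 14+5-10=9; pred: 24+6-9=21
Step 7: prey: 9+3-5=7; pred: 21+3-8=16

Answer: 7 16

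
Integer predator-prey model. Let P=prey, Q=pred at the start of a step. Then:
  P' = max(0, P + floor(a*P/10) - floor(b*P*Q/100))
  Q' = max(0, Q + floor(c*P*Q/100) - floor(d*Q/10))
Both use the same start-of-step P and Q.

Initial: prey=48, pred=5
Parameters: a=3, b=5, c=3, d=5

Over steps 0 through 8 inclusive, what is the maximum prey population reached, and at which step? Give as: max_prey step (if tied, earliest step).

Step 1: prey: 48+14-12=50; pred: 5+7-2=10
Step 2: prey: 50+15-25=40; pred: 10+15-5=20
Step 3: prey: 40+12-40=12; pred: 20+24-10=34
Step 4: prey: 12+3-20=0; pred: 34+12-17=29
Step 5: prey: 0+0-0=0; pred: 29+0-14=15
Step 6: prey: 0+0-0=0; pred: 15+0-7=8
Step 7: prey: 0+0-0=0; pred: 8+0-4=4
Step 8: prey: 0+0-0=0; pred: 4+0-2=2
Max prey = 50 at step 1

Answer: 50 1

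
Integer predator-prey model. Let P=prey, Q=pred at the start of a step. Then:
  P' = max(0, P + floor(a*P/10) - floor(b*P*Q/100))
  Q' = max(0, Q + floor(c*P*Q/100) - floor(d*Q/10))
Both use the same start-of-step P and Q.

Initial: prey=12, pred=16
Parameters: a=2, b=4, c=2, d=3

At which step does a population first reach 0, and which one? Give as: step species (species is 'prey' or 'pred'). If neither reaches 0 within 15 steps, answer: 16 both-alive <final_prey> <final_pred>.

Answer: 16 both-alive 2 3

Derivation:
Step 1: prey: 12+2-7=7; pred: 16+3-4=15
Step 2: prey: 7+1-4=4; pred: 15+2-4=13
Step 3: prey: 4+0-2=2; pred: 13+1-3=11
Step 4: prey: 2+0-0=2; pred: 11+0-3=8
Step 5: prey: 2+0-0=2; pred: 8+0-2=6
Step 6: prey: 2+0-0=2; pred: 6+0-1=5
Step 7: prey: 2+0-0=2; pred: 5+0-1=4
Step 8: prey: 2+0-0=2; pred: 4+0-1=3
Step 9: prey: 2+0-0=2; pred: 3+0-0=3
Steps 10-15: state stable at prey=2, pred=3 (no change)
No extinction within 15 steps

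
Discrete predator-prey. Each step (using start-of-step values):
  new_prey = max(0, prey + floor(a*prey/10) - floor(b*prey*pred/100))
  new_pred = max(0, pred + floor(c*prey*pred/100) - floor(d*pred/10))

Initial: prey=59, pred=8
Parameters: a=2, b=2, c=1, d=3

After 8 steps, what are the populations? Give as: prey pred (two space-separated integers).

Step 1: prey: 59+11-9=61; pred: 8+4-2=10
Step 2: prey: 61+12-12=61; pred: 10+6-3=13
Step 3: prey: 61+12-15=58; pred: 13+7-3=17
Step 4: prey: 58+11-19=50; pred: 17+9-5=21
Step 5: prey: 50+10-21=39; pred: 21+10-6=25
Step 6: prey: 39+7-19=27; pred: 25+9-7=27
Step 7: prey: 27+5-14=18; pred: 27+7-8=26
Step 8: prey: 18+3-9=12; pred: 26+4-7=23

Answer: 12 23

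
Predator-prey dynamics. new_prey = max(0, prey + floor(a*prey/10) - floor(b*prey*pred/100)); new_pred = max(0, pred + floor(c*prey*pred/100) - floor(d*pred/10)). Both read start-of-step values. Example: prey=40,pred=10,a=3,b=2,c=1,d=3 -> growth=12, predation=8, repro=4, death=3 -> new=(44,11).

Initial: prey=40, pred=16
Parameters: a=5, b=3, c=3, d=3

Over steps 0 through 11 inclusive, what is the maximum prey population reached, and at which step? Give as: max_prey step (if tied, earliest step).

Step 1: prey: 40+20-19=41; pred: 16+19-4=31
Step 2: prey: 41+20-38=23; pred: 31+38-9=60
Step 3: prey: 23+11-41=0; pred: 60+41-18=83
Step 4: prey: 0+0-0=0; pred: 83+0-24=59
Step 5: prey: 0+0-0=0; pred: 59+0-17=42
Step 6: prey: 0+0-0=0; pred: 42+0-12=30
Step 7: prey: 0+0-0=0; pred: 30+0-9=21
Step 8: prey: 0+0-0=0; pred: 21+0-6=15
Step 9: prey: 0+0-0=0; pred: 15+0-4=11
Step 10: prey: 0+0-0=0; pred: 11+0-3=8
Step 11: prey: 0+0-0=0; pred: 8+0-2=6
Max prey = 41 at step 1

Answer: 41 1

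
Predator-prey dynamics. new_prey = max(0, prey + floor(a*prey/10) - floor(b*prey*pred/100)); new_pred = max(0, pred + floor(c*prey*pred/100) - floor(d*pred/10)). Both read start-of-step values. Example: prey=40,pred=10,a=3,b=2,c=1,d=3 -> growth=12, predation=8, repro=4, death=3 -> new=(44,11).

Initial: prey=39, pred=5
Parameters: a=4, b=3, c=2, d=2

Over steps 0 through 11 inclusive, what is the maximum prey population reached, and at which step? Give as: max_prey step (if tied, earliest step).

Answer: 61 3

Derivation:
Step 1: prey: 39+15-5=49; pred: 5+3-1=7
Step 2: prey: 49+19-10=58; pred: 7+6-1=12
Step 3: prey: 58+23-20=61; pred: 12+13-2=23
Step 4: prey: 61+24-42=43; pred: 23+28-4=47
Step 5: prey: 43+17-60=0; pred: 47+40-9=78
Step 6: prey: 0+0-0=0; pred: 78+0-15=63
Step 7: prey: 0+0-0=0; pred: 63+0-12=51
Step 8: prey: 0+0-0=0; pred: 51+0-10=41
Step 9: prey: 0+0-0=0; pred: 41+0-8=33
Step 10: prey: 0+0-0=0; pred: 33+0-6=27
Step 11: prey: 0+0-0=0; pred: 27+0-5=22
Max prey = 61 at step 3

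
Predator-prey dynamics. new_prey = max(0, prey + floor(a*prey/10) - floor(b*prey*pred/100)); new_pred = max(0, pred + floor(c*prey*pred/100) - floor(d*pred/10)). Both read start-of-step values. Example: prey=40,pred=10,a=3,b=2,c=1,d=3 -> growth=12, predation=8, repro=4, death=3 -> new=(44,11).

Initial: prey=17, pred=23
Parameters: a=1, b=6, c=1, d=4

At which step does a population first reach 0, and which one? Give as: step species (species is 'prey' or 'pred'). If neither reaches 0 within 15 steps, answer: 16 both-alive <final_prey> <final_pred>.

Answer: 1 prey

Derivation:
Step 1: prey: 17+1-23=0; pred: 23+3-9=17
First extinction: prey at step 1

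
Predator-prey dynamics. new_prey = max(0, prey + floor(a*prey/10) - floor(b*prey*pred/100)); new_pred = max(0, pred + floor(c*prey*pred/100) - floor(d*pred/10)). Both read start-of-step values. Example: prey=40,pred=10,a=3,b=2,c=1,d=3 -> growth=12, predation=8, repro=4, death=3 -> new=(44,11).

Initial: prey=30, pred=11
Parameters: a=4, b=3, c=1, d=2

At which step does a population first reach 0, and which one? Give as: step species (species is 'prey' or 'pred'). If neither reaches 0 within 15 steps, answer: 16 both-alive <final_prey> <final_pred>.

Step 1: prey: 30+12-9=33; pred: 11+3-2=12
Step 2: prey: 33+13-11=35; pred: 12+3-2=13
Step 3: prey: 35+14-13=36; pred: 13+4-2=15
Step 4: prey: 36+14-16=34; pred: 15+5-3=17
Step 5: prey: 34+13-17=30; pred: 17+5-3=19
Step 6: prey: 30+12-17=25; pred: 19+5-3=21
Step 7: prey: 25+10-15=20; pred: 21+5-4=22
Step 8: prey: 20+8-13=15; pred: 22+4-4=22
Step 9: prey: 15+6-9=12; pred: 22+3-4=21
Step 10: prey: 12+4-7=9; pred: 21+2-4=19
Step 11: prey: 9+3-5=7; pred: 19+1-3=17
Step 12: prey: 7+2-3=6; pred: 17+1-3=15
Step 13: prey: 6+2-2=6; pred: 15+0-3=12
Step 14: prey: 6+2-2=6; pred: 12+0-2=10
Step 15: prey: 6+2-1=7; pred: 10+0-2=8
No extinction within 15 steps

Answer: 16 both-alive 7 8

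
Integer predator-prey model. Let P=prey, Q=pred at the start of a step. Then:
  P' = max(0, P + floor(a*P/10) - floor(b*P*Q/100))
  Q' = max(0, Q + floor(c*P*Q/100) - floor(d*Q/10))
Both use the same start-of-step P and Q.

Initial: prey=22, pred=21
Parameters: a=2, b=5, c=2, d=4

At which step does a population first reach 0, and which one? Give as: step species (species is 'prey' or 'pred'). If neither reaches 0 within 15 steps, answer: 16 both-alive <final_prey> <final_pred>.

Step 1: prey: 22+4-23=3; pred: 21+9-8=22
Step 2: prey: 3+0-3=0; pred: 22+1-8=15
First extinction: prey at step 2

Answer: 2 prey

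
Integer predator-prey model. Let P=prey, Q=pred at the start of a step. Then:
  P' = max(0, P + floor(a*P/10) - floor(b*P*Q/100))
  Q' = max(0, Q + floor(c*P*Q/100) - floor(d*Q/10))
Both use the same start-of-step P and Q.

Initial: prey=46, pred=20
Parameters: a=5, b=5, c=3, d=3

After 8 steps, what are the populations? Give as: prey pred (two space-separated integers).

Answer: 0 7

Derivation:
Step 1: prey: 46+23-46=23; pred: 20+27-6=41
Step 2: prey: 23+11-47=0; pred: 41+28-12=57
Step 3: prey: 0+0-0=0; pred: 57+0-17=40
Step 4: prey: 0+0-0=0; pred: 40+0-12=28
Step 5: prey: 0+0-0=0; pred: 28+0-8=20
Step 6: prey: 0+0-0=0; pred: 20+0-6=14
Step 7: prey: 0+0-0=0; pred: 14+0-4=10
Step 8: prey: 0+0-0=0; pred: 10+0-3=7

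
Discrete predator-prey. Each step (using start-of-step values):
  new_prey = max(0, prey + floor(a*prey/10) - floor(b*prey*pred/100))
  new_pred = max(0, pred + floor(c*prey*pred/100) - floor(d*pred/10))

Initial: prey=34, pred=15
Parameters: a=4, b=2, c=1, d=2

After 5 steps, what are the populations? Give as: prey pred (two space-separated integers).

Step 1: prey: 34+13-10=37; pred: 15+5-3=17
Step 2: prey: 37+14-12=39; pred: 17+6-3=20
Step 3: prey: 39+15-15=39; pred: 20+7-4=23
Step 4: prey: 39+15-17=37; pred: 23+8-4=27
Step 5: prey: 37+14-19=32; pred: 27+9-5=31

Answer: 32 31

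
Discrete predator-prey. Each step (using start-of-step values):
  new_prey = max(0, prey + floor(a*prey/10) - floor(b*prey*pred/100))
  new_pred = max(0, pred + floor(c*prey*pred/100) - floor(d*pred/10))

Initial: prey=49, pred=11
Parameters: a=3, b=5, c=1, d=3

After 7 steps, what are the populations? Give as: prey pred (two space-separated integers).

Step 1: prey: 49+14-26=37; pred: 11+5-3=13
Step 2: prey: 37+11-24=24; pred: 13+4-3=14
Step 3: prey: 24+7-16=15; pred: 14+3-4=13
Step 4: prey: 15+4-9=10; pred: 13+1-3=11
Step 5: prey: 10+3-5=8; pred: 11+1-3=9
Step 6: prey: 8+2-3=7; pred: 9+0-2=7
Step 7: prey: 7+2-2=7; pred: 7+0-2=5

Answer: 7 5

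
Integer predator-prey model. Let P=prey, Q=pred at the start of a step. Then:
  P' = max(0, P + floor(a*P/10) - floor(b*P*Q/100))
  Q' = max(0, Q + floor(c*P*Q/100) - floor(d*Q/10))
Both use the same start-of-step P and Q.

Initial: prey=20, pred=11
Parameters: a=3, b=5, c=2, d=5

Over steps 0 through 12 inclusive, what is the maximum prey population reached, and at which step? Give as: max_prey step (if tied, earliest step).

Step 1: prey: 20+6-11=15; pred: 11+4-5=10
Step 2: prey: 15+4-7=12; pred: 10+3-5=8
Step 3: prey: 12+3-4=11; pred: 8+1-4=5
Step 4: prey: 11+3-2=12; pred: 5+1-2=4
Step 5: prey: 12+3-2=13; pred: 4+0-2=2
Step 6: prey: 13+3-1=15; pred: 2+0-1=1
Step 7: prey: 15+4-0=19; pred: 1+0-0=1
Step 8: prey: 19+5-0=24; pred: 1+0-0=1
Step 9: prey: 24+7-1=30; pred: 1+0-0=1
Step 10: prey: 30+9-1=38; pred: 1+0-0=1
Step 11: prey: 38+11-1=48; pred: 1+0-0=1
Step 12: prey: 48+14-2=60; pred: 1+0-0=1
Max prey = 60 at step 12

Answer: 60 12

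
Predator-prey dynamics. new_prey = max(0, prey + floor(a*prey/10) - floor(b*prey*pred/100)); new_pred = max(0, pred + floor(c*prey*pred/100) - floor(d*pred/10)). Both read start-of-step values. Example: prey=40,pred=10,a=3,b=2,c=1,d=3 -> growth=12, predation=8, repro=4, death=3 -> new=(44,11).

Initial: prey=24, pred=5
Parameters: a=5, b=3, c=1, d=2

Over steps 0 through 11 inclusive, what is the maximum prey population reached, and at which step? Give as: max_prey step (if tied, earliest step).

Step 1: prey: 24+12-3=33; pred: 5+1-1=5
Step 2: prey: 33+16-4=45; pred: 5+1-1=5
Step 3: prey: 45+22-6=61; pred: 5+2-1=6
Step 4: prey: 61+30-10=81; pred: 6+3-1=8
Step 5: prey: 81+40-19=102; pred: 8+6-1=13
Step 6: prey: 102+51-39=114; pred: 13+13-2=24
Step 7: prey: 114+57-82=89; pred: 24+27-4=47
Step 8: prey: 89+44-125=8; pred: 47+41-9=79
Step 9: prey: 8+4-18=0; pred: 79+6-15=70
Step 10: prey: 0+0-0=0; pred: 70+0-14=56
Step 11: prey: 0+0-0=0; pred: 56+0-11=45
Max prey = 114 at step 6

Answer: 114 6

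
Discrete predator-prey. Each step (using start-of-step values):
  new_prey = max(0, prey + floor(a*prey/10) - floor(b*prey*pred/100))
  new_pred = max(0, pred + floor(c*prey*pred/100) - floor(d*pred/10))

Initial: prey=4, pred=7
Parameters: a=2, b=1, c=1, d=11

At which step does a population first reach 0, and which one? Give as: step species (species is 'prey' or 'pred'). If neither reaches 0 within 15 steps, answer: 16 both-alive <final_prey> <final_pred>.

Answer: 1 pred

Derivation:
Step 1: prey: 4+0-0=4; pred: 7+0-7=0
First extinction: pred at step 1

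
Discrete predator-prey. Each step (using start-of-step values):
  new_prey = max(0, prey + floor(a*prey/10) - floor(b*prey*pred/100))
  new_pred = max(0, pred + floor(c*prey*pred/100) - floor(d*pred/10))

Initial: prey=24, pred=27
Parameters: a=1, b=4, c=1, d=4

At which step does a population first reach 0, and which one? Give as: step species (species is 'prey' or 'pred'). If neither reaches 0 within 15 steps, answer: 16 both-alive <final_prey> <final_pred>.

Step 1: prey: 24+2-25=1; pred: 27+6-10=23
Step 2: prey: 1+0-0=1; pred: 23+0-9=14
Step 3: prey: 1+0-0=1; pred: 14+0-5=9
Step 4: prey: 1+0-0=1; pred: 9+0-3=6
Step 5: prey: 1+0-0=1; pred: 6+0-2=4
Step 6: prey: 1+0-0=1; pred: 4+0-1=3
Step 7: prey: 1+0-0=1; pred: 3+0-1=2
Step 8: prey: 1+0-0=1; pred: 2+0-0=2
Steps 9-15: state stable at prey=1, pred=2 (no change)
No extinction within 15 steps

Answer: 16 both-alive 1 2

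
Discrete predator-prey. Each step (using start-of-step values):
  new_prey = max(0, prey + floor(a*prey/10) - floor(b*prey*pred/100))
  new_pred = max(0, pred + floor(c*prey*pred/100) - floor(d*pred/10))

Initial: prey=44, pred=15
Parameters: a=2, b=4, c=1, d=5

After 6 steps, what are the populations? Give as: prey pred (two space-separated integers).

Answer: 15 1

Derivation:
Step 1: prey: 44+8-26=26; pred: 15+6-7=14
Step 2: prey: 26+5-14=17; pred: 14+3-7=10
Step 3: prey: 17+3-6=14; pred: 10+1-5=6
Step 4: prey: 14+2-3=13; pred: 6+0-3=3
Step 5: prey: 13+2-1=14; pred: 3+0-1=2
Step 6: prey: 14+2-1=15; pred: 2+0-1=1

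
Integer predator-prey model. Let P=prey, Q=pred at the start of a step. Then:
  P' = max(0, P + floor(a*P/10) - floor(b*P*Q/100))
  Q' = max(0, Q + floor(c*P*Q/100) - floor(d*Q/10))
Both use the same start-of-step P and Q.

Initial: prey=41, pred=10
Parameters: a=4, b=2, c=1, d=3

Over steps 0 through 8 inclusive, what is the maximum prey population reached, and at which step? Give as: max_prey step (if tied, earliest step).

Step 1: prey: 41+16-8=49; pred: 10+4-3=11
Step 2: prey: 49+19-10=58; pred: 11+5-3=13
Step 3: prey: 58+23-15=66; pred: 13+7-3=17
Step 4: prey: 66+26-22=70; pred: 17+11-5=23
Step 5: prey: 70+28-32=66; pred: 23+16-6=33
Step 6: prey: 66+26-43=49; pred: 33+21-9=45
Step 7: prey: 49+19-44=24; pred: 45+22-13=54
Step 8: prey: 24+9-25=8; pred: 54+12-16=50
Max prey = 70 at step 4

Answer: 70 4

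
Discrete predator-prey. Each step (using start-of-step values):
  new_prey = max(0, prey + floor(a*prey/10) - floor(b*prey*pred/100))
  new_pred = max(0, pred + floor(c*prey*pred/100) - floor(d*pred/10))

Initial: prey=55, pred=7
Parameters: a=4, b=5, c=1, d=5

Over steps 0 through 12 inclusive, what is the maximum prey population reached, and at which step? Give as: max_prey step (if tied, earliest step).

Answer: 61 2

Derivation:
Step 1: prey: 55+22-19=58; pred: 7+3-3=7
Step 2: prey: 58+23-20=61; pred: 7+4-3=8
Step 3: prey: 61+24-24=61; pred: 8+4-4=8
Step 4: prey: 61+24-24=61; pred: 8+4-4=8
Step 5: prey: 61+24-24=61; pred: 8+4-4=8
Step 6: prey: 61+24-24=61; pred: 8+4-4=8
Step 7: prey: 61+24-24=61; pred: 8+4-4=8
Step 8: prey: 61+24-24=61; pred: 8+4-4=8
Step 9: prey: 61+24-24=61; pred: 8+4-4=8
Step 10: prey: 61+24-24=61; pred: 8+4-4=8
Step 11: prey: 61+24-24=61; pred: 8+4-4=8
Step 12: prey: 61+24-24=61; pred: 8+4-4=8
Max prey = 61 at step 2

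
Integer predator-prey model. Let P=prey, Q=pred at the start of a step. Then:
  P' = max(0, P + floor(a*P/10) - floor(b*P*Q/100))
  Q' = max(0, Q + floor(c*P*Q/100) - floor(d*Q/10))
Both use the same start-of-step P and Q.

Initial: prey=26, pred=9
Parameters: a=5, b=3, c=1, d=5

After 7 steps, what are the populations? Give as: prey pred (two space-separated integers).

Step 1: prey: 26+13-7=32; pred: 9+2-4=7
Step 2: prey: 32+16-6=42; pred: 7+2-3=6
Step 3: prey: 42+21-7=56; pred: 6+2-3=5
Step 4: prey: 56+28-8=76; pred: 5+2-2=5
Step 5: prey: 76+38-11=103; pred: 5+3-2=6
Step 6: prey: 103+51-18=136; pred: 6+6-3=9
Step 7: prey: 136+68-36=168; pred: 9+12-4=17

Answer: 168 17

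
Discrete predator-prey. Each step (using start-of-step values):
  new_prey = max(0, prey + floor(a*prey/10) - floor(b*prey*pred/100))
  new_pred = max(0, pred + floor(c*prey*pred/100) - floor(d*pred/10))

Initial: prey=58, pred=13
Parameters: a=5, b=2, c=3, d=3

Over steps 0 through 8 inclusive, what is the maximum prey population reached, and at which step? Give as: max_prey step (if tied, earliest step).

Answer: 72 1

Derivation:
Step 1: prey: 58+29-15=72; pred: 13+22-3=32
Step 2: prey: 72+36-46=62; pred: 32+69-9=92
Step 3: prey: 62+31-114=0; pred: 92+171-27=236
Step 4: prey: 0+0-0=0; pred: 236+0-70=166
Step 5: prey: 0+0-0=0; pred: 166+0-49=117
Step 6: prey: 0+0-0=0; pred: 117+0-35=82
Step 7: prey: 0+0-0=0; pred: 82+0-24=58
Step 8: prey: 0+0-0=0; pred: 58+0-17=41
Max prey = 72 at step 1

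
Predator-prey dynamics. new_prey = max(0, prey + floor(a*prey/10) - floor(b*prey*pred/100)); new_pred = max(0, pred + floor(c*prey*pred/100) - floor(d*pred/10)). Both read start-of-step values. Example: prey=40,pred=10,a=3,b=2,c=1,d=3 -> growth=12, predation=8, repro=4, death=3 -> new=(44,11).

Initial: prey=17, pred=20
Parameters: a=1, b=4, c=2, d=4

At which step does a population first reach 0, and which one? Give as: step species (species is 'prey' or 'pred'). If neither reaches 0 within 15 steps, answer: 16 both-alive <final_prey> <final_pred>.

Answer: 16 both-alive 2 2

Derivation:
Step 1: prey: 17+1-13=5; pred: 20+6-8=18
Step 2: prey: 5+0-3=2; pred: 18+1-7=12
Step 3: prey: 2+0-0=2; pred: 12+0-4=8
Step 4: prey: 2+0-0=2; pred: 8+0-3=5
Step 5: prey: 2+0-0=2; pred: 5+0-2=3
Step 6: prey: 2+0-0=2; pred: 3+0-1=2
Step 7: prey: 2+0-0=2; pred: 2+0-0=2
Steps 8-15: state stable at prey=2, pred=2 (no change)
No extinction within 15 steps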